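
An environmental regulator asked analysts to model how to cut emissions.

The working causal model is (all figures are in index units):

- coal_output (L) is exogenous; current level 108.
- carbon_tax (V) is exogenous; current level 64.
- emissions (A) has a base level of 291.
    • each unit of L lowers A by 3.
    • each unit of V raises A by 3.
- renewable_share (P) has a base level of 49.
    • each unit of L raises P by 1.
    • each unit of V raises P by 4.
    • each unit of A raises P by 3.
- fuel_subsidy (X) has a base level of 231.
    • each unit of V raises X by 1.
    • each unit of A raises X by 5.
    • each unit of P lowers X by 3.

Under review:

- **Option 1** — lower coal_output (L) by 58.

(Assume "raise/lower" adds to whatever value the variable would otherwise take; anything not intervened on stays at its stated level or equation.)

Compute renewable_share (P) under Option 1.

Option 1 (L − 58):
  L = 108 − 58 = 50
  V = 64
  A = 291 − 3·50 + 3·64 = 333
  P = 49 + 50 + 4·64 + 3·333 = 1354

1354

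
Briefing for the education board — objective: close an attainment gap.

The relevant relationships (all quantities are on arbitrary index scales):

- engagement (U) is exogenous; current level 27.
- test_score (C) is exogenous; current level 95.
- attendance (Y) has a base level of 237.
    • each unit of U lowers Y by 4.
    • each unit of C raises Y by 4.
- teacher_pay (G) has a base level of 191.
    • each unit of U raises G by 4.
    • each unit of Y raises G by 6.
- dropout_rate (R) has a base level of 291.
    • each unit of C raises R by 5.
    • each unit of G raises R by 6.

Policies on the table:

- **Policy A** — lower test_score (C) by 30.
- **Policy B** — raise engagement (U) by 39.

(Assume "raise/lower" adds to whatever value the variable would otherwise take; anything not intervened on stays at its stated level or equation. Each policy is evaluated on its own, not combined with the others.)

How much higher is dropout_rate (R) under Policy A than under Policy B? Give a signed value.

210

Policy A (C − 30):
  U = 27
  C = 95 − 30 = 65
  Y = 237 − 4·27 + 4·65 = 389
  G = 191 + 4·27 + 6·389 = 2633
  R = 291 + 5·65 + 6·2633 = 16414
Policy B (U + 39):
  U = 27 + 39 = 66
  C = 95
  Y = 237 − 4·66 + 4·95 = 353
  G = 191 + 4·66 + 6·353 = 2573
  R = 291 + 5·95 + 6·2573 = 16204
R: 16414 − 16204 = 210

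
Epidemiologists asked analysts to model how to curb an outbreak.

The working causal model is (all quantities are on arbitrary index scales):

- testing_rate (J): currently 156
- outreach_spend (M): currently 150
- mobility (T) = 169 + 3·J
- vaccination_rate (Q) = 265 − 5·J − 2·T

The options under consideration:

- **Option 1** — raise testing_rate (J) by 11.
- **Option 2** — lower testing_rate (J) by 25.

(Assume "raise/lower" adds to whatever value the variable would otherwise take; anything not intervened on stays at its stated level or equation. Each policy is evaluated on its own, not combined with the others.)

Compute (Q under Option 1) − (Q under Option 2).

-396

Option 1 (J + 11):
  J = 156 + 11 = 167
  T = 169 + 3·167 = 670
  Q = 265 − 5·167 − 2·670 = -1910
Option 2 (J − 25):
  J = 156 − 25 = 131
  T = 169 + 3·131 = 562
  Q = 265 − 5·131 − 2·562 = -1514
Q: -1910 − (-1514) = -396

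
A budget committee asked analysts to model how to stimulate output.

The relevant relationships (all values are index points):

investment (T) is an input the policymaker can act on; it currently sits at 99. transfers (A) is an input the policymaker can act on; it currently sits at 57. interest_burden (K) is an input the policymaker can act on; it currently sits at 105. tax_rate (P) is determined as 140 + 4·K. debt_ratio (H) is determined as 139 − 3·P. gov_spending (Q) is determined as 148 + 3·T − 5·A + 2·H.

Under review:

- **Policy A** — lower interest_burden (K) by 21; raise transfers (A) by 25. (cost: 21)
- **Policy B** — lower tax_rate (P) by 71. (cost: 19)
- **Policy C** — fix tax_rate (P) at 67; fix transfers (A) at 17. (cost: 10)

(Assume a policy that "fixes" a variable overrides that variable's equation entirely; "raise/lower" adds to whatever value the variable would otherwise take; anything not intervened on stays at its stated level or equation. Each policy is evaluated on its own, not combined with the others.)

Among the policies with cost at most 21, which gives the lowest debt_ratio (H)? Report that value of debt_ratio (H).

Policy A (K − 21, A + 25):
  K = 105 − 21 = 84
  P = 140 + 4·84 = 476
  H = 139 − 3·476 = -1289
Policy B (P − 71):
  K = 105
  P = 140 + 4·105 (−71 from intervention) = 489
  H = 139 − 3·489 = -1328
Policy C (P := 67, A := 17):
  K = 105
  P = 67
  H = 139 − 3·67 = -62
Comparing — Policy A: H=-1289, Policy B: H=-1328, Policy C: H=-62. Lowest is -1328 (Policy B).

-1328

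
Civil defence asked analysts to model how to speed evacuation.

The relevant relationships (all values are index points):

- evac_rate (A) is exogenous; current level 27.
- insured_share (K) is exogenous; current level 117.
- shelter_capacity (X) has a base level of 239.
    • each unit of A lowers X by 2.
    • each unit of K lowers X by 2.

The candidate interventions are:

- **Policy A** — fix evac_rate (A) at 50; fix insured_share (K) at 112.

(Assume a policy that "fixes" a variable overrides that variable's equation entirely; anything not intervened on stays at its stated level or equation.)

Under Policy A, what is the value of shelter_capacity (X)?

-85

Policy A (A := 50, K := 112):
  A = 50
  K = 112
  X = 239 − 2·50 − 2·112 = -85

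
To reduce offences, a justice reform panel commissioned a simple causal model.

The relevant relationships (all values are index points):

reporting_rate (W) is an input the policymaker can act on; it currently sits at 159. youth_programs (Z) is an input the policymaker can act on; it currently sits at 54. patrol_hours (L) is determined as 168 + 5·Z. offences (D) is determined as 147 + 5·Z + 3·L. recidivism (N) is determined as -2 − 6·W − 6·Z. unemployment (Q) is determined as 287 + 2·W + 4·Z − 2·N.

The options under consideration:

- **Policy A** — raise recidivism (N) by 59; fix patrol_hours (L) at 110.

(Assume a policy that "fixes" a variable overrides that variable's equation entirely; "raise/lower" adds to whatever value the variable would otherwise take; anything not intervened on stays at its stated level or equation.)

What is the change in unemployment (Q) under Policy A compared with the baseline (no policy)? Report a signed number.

Baseline:
  W = 159
  Z = 54
  N = -2 − 6·159 − 6·54 = -1280
  Q = 287 + 2·159 + 4·54 − 2·(-1280) = 3381
Policy A (N + 59, L := 110):
  W = 159
  Z = 54
  N = -2 − 6·159 − 6·54 (+59 from intervention) = -1221
  Q = 287 + 2·159 + 4·54 − 2·(-1221) = 3263
Change in Q: 3263 − 3381 = -118

-118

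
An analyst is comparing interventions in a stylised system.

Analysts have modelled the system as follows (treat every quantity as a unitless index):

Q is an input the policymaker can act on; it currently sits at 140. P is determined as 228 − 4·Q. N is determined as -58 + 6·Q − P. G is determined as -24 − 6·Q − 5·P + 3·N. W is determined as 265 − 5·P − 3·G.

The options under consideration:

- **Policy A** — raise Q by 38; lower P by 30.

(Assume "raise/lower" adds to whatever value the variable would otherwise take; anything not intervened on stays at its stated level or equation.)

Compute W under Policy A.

Policy A (Q + 38, P − 30):
  Q = 140 + 38 = 178
  P = 228 − 4·178 (−30 from intervention) = -514
  N = -58 + 6·178 − (-514) = 1524
  G = -24 − 6·178 − 5·(-514) + 3·1524 = 6050
  W = 265 − 5·(-514) − 3·6050 = -15315

-15315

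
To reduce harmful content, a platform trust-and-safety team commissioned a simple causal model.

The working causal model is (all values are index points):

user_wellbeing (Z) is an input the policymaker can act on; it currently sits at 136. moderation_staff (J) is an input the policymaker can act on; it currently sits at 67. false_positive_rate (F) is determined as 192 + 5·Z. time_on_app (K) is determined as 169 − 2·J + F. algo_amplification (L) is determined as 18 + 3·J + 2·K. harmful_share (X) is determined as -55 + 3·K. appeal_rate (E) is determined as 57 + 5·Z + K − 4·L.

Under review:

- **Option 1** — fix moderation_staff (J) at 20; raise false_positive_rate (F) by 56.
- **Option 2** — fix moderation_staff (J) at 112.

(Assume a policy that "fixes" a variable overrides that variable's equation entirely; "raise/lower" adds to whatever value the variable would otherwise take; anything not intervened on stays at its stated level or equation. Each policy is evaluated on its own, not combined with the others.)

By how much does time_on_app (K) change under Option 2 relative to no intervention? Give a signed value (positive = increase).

-90

Baseline:
  Z = 136
  J = 67
  F = 192 + 5·136 = 872
  K = 169 − 2·67 + 872 = 907
Option 2 (J := 112):
  Z = 136
  J = 112
  F = 192 + 5·136 = 872
  K = 169 − 2·112 + 872 = 817
Change in K: 817 − 907 = -90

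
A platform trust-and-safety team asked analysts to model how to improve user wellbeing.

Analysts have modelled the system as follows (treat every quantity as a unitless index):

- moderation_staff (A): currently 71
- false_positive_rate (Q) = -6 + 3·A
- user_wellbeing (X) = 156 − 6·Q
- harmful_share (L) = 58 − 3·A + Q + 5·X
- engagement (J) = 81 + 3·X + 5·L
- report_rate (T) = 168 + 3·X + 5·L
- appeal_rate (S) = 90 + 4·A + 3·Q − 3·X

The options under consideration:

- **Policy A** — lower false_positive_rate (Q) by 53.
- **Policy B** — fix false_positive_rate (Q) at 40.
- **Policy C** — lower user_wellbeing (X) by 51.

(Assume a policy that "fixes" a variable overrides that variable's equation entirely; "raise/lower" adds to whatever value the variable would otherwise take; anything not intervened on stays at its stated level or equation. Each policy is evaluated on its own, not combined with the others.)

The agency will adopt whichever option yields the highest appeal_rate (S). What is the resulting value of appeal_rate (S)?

Policy A (Q − 53):
  A = 71
  Q = -6 + 3·71 (−53 from intervention) = 154
  X = 156 − 6·154 = -768
  S = 90 + 4·71 + 3·154 − 3·(-768) = 3140
Policy B (Q := 40):
  A = 71
  Q = 40
  X = 156 − 6·40 = -84
  S = 90 + 4·71 + 3·40 − 3·(-84) = 746
Policy C (X − 51):
  A = 71
  Q = -6 + 3·71 = 207
  X = 156 − 6·207 (−51 from intervention) = -1137
  S = 90 + 4·71 + 3·207 − 3·(-1137) = 4406
Comparing — Policy A: S=3140, Policy B: S=746, Policy C: S=4406. Highest is 4406 (Policy C).

4406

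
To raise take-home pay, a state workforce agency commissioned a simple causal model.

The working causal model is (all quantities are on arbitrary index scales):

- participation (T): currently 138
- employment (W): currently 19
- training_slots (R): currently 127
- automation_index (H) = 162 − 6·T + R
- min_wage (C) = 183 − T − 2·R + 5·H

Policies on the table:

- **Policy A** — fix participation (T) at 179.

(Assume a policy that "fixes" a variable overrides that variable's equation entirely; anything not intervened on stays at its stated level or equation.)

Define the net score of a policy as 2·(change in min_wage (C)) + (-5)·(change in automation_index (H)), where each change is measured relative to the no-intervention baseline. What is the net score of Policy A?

Baseline:
  T = 138
  R = 127
  H = 162 − 6·138 + 127 = -539
  C = 183 − 138 − 2·127 + 5·(-539) = -2904
Policy A (T := 179):
  T = 179
  R = 127
  H = 162 − 6·179 + 127 = -785
  C = 183 − 179 − 2·127 + 5·(-785) = -4175
ΔC = -4175 − (-2904) = -1271; ΔH = -785 − (-539) = -246
Score = 2·(-1271) + (-5)·(-246) = -1312

-1312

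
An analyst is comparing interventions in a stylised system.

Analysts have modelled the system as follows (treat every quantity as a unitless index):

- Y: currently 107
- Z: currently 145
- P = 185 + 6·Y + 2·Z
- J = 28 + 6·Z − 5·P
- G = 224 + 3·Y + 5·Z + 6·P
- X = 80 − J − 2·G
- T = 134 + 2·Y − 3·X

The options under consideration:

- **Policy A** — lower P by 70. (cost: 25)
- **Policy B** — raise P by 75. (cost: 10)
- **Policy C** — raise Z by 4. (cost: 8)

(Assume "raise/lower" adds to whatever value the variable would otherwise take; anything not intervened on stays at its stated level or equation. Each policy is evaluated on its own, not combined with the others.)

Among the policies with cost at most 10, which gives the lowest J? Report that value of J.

Policy B (P + 75):
  Y = 107
  Z = 145
  P = 185 + 6·107 + 2·145 (+75 from intervention) = 1192
  J = 28 + 6·145 − 5·1192 = -5062
Policy C (Z + 4):
  Y = 107
  Z = 145 + 4 = 149
  P = 185 + 6·107 + 2·149 = 1125
  J = 28 + 6·149 − 5·1125 = -4703
Comparing — Policy B: J=-5062, Policy C: J=-4703. Lowest is -5062 (Policy B).

-5062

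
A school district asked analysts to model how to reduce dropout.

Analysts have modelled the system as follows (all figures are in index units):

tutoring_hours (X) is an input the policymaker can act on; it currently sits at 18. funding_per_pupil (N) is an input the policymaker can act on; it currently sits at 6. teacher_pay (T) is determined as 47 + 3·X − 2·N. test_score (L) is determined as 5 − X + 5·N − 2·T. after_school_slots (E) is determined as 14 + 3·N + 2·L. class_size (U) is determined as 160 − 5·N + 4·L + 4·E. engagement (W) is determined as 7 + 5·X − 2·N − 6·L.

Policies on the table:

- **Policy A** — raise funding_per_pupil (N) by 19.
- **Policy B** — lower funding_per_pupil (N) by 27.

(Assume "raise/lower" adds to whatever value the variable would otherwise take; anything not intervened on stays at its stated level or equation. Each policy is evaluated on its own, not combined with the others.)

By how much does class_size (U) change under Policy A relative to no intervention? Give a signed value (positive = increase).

2185

Baseline:
  X = 18
  N = 6
  T = 47 + 3·18 − 2·6 = 89
  L = 5 − 18 + 5·6 − 2·89 = -161
  E = 14 + 3·6 + 2·(-161) = -290
  U = 160 − 5·6 + 4·(-161) + 4·(-290) = -1674
Policy A (N + 19):
  X = 18
  N = 6 + 19 = 25
  T = 47 + 3·18 − 2·25 = 51
  L = 5 − 18 + 5·25 − 2·51 = 10
  E = 14 + 3·25 + 2·10 = 109
  U = 160 − 5·25 + 4·10 + 4·109 = 511
Change in U: 511 − (-1674) = 2185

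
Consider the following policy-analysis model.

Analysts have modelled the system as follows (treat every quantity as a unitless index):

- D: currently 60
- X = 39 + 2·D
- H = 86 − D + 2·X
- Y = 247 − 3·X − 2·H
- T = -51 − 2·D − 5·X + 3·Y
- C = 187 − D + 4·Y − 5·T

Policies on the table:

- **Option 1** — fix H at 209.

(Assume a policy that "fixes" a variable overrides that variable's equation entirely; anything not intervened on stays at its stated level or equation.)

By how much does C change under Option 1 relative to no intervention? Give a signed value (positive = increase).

Baseline:
  D = 60
  X = 39 + 2·60 = 159
  H = 86 − 60 + 2·159 = 344
  Y = 247 − 3·159 − 2·344 = -918
  T = -51 − 2·60 − 5·159 + 3·(-918) = -3720
  C = 187 − 60 + 4·(-918) − 5·(-3720) = 15055
Option 1 (H := 209):
  D = 60
  X = 39 + 2·60 = 159
  H = 209
  Y = 247 − 3·159 − 2·209 = -648
  T = -51 − 2·60 − 5·159 + 3·(-648) = -2910
  C = 187 − 60 + 4·(-648) − 5·(-2910) = 12085
Change in C: 12085 − 15055 = -2970

-2970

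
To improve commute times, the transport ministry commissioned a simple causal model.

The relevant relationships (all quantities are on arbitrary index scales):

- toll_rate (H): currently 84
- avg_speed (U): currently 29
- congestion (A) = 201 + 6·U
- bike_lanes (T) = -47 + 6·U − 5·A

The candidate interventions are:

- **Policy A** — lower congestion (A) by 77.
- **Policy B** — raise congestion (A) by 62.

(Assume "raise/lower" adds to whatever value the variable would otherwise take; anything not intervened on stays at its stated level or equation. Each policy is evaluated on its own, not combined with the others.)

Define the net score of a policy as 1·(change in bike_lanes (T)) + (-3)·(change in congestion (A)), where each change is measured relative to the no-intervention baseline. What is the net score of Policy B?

Baseline:
  U = 29
  A = 201 + 6·29 = 375
  T = -47 + 6·29 − 5·375 = -1748
Policy B (A + 62):
  U = 29
  A = 201 + 6·29 (+62 from intervention) = 437
  T = -47 + 6·29 − 5·437 = -2058
ΔT = -2058 − (-1748) = -310; ΔA = 437 − 375 = 62
Score = 1·(-310) + (-3)·62 = -496

-496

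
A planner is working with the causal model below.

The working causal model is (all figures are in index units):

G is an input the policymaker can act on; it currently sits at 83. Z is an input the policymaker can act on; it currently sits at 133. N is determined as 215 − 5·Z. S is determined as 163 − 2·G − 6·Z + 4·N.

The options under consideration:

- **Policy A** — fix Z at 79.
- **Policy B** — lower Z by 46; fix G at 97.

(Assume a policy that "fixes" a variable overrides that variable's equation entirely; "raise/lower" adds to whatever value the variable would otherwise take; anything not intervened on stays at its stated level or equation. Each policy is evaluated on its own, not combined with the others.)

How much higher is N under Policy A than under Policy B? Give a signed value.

Policy A (Z := 79):
  Z = 79
  N = 215 − 5·79 = -180
Policy B (Z − 46, G := 97):
  Z = 133 − 46 = 87
  N = 215 − 5·87 = -220
N: -180 − (-220) = 40

40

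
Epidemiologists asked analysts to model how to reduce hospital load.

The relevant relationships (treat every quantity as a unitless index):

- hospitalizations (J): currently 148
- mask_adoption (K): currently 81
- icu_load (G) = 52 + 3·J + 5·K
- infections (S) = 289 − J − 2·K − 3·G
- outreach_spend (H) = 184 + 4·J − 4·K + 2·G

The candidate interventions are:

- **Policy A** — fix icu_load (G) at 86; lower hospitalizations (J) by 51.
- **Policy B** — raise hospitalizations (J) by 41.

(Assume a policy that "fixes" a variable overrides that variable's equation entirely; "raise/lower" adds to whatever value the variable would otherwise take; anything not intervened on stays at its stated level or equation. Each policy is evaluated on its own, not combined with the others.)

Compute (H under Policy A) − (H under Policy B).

Policy A (G := 86, J − 51):
  J = 148 − 51 = 97
  K = 81
  G = 86
  H = 184 + 4·97 − 4·81 + 2·86 = 420
Policy B (J + 41):
  J = 148 + 41 = 189
  K = 81
  G = 52 + 3·189 + 5·81 = 1024
  H = 184 + 4·189 − 4·81 + 2·1024 = 2664
H: 420 − 2664 = -2244

-2244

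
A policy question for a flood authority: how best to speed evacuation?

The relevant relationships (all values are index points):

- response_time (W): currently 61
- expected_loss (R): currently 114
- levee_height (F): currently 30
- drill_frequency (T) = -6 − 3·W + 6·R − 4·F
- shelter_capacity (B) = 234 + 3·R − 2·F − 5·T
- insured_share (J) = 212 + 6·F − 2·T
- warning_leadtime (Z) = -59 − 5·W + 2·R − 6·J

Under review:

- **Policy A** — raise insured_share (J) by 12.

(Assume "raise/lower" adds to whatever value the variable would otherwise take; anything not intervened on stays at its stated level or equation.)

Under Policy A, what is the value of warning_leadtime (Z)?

Policy A (J + 12):
  W = 61
  R = 114
  F = 30
  T = -6 − 3·61 + 6·114 − 4·30 = 375
  J = 212 + 6·30 − 2·375 (+12 from intervention) = -346
  Z = -59 − 5·61 + 2·114 − 6·(-346) = 1940

1940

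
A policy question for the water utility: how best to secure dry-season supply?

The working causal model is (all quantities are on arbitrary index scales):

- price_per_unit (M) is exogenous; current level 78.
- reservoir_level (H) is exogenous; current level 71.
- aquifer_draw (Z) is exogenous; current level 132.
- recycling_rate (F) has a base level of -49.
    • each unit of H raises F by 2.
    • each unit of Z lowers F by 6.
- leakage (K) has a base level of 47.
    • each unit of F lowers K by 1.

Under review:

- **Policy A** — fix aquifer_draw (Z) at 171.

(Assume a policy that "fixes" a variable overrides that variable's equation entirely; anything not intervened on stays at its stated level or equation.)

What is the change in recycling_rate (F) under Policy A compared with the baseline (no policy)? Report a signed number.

-234

Baseline:
  H = 71
  Z = 132
  F = -49 + 2·71 − 6·132 = -699
Policy A (Z := 171):
  H = 71
  Z = 171
  F = -49 + 2·71 − 6·171 = -933
Change in F: -933 − (-699) = -234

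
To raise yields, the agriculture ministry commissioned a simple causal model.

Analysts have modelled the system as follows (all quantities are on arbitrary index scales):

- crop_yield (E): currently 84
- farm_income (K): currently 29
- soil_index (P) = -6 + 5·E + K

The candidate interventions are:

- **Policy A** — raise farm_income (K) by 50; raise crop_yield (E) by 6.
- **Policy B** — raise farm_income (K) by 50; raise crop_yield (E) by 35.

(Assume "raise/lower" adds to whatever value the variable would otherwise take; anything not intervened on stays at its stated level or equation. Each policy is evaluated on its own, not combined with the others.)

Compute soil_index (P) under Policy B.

668

Policy B (K + 50, E + 35):
  E = 84 + 35 = 119
  K = 29 + 50 = 79
  P = -6 + 5·119 + 79 = 668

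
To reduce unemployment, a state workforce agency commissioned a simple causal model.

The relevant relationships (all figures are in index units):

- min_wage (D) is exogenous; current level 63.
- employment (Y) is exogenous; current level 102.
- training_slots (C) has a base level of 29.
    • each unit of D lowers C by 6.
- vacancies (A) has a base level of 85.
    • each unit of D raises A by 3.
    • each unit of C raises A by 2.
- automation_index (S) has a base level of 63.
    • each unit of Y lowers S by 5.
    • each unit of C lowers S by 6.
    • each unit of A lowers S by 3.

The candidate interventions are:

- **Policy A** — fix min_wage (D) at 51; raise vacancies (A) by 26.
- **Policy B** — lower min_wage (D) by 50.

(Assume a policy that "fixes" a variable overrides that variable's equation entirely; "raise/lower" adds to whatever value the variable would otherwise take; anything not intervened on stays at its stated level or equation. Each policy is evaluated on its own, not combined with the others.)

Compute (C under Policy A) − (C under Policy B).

Policy A (D := 51, A + 26):
  D = 51
  C = 29 − 6·51 = -277
Policy B (D − 50):
  D = 63 − 50 = 13
  C = 29 − 6·13 = -49
C: -277 − (-49) = -228

-228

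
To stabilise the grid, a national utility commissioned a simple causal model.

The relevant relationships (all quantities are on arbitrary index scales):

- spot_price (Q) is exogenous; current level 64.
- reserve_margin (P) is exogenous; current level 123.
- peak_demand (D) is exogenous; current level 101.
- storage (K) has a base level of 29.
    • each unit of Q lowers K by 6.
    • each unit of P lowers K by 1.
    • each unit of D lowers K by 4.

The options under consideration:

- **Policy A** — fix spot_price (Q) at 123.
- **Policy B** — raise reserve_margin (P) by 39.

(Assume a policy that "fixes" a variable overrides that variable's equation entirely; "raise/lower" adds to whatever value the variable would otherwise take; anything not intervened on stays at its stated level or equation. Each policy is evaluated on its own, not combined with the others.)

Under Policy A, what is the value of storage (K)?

-1236

Policy A (Q := 123):
  Q = 123
  P = 123
  D = 101
  K = 29 − 6·123 − 123 − 4·101 = -1236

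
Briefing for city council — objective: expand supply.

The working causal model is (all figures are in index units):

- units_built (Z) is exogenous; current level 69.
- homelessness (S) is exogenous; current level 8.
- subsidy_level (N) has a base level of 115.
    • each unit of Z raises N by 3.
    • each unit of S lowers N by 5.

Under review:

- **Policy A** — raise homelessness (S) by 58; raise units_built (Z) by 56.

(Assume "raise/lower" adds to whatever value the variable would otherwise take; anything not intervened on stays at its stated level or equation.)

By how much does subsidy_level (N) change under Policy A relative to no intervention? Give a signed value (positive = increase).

Baseline:
  Z = 69
  S = 8
  N = 115 + 3·69 − 5·8 = 282
Policy A (S + 58, Z + 56):
  Z = 69 + 56 = 125
  S = 8 + 58 = 66
  N = 115 + 3·125 − 5·66 = 160
Change in N: 160 − 282 = -122

-122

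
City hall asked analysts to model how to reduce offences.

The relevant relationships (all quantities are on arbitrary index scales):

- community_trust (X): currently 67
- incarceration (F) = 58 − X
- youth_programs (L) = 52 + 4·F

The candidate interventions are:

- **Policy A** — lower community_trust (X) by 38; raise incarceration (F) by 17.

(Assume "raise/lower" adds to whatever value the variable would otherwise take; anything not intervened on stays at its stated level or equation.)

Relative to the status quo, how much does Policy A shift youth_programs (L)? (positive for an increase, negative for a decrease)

220

Baseline:
  X = 67
  F = 58 − 67 = -9
  L = 52 + 4·(-9) = 16
Policy A (X − 38, F + 17):
  X = 67 − 38 = 29
  F = 58 − 29 (+17 from intervention) = 46
  L = 52 + 4·46 = 236
Change in L: 236 − 16 = 220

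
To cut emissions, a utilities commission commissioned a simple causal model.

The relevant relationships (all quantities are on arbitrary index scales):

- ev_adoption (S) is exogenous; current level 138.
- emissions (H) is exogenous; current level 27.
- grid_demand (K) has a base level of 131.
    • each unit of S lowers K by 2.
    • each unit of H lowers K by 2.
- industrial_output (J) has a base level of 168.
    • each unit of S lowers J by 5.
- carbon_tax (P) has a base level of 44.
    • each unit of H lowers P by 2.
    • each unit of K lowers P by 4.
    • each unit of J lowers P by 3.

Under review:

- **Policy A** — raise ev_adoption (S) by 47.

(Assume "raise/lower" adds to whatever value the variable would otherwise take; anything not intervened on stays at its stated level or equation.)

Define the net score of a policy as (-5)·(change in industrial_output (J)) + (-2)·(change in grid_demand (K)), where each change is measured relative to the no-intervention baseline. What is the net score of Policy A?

Baseline:
  S = 138
  H = 27
  K = 131 − 2·138 − 2·27 = -199
  J = 168 − 5·138 = -522
Policy A (S + 47):
  S = 138 + 47 = 185
  H = 27
  K = 131 − 2·185 − 2·27 = -293
  J = 168 − 5·185 = -757
ΔJ = -757 − (-522) = -235; ΔK = -293 − (-199) = -94
Score = (-5)·(-235) + (-2)·(-94) = 1363

1363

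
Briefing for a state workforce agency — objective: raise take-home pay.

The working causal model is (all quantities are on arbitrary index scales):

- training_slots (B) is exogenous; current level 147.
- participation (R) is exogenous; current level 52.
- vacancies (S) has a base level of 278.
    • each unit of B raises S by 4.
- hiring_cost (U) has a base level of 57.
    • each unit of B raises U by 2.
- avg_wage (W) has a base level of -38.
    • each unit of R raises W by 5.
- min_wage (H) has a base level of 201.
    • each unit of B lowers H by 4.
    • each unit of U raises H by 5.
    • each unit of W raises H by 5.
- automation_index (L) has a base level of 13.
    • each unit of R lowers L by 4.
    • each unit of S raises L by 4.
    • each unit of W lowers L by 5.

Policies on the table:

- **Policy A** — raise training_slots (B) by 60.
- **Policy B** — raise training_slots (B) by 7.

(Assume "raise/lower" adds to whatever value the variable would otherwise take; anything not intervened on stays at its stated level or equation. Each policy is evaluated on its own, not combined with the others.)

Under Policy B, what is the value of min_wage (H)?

2520

Policy B (B + 7):
  B = 147 + 7 = 154
  R = 52
  U = 57 + 2·154 = 365
  W = -38 + 5·52 = 222
  H = 201 − 4·154 + 5·365 + 5·222 = 2520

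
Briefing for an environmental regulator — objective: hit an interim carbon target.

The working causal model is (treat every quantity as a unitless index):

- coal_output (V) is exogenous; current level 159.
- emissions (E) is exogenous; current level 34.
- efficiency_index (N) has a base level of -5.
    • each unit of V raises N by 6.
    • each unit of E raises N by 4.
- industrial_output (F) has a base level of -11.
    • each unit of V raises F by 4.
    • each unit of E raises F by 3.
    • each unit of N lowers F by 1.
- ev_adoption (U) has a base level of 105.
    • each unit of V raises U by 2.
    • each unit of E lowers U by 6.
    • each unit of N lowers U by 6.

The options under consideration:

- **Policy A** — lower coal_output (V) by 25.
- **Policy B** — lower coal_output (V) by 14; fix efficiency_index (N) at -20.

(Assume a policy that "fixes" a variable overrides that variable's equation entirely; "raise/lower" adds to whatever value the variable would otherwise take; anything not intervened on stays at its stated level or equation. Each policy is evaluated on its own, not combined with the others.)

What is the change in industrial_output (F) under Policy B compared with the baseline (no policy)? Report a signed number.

Baseline:
  V = 159
  E = 34
  N = -5 + 6·159 + 4·34 = 1085
  F = -11 + 4·159 + 3·34 − 1085 = -358
Policy B (V − 14, N := -20):
  V = 159 − 14 = 145
  E = 34
  N = -20
  F = -11 + 4·145 + 3·34 − (-20) = 691
Change in F: 691 − (-358) = 1049

1049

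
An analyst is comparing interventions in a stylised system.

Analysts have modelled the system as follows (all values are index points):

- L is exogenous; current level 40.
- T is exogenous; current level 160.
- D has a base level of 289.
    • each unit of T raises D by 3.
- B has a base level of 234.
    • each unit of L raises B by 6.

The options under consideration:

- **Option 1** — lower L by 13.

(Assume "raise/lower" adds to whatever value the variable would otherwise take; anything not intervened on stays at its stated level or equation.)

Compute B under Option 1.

396

Option 1 (L − 13):
  L = 40 − 13 = 27
  B = 234 + 6·27 = 396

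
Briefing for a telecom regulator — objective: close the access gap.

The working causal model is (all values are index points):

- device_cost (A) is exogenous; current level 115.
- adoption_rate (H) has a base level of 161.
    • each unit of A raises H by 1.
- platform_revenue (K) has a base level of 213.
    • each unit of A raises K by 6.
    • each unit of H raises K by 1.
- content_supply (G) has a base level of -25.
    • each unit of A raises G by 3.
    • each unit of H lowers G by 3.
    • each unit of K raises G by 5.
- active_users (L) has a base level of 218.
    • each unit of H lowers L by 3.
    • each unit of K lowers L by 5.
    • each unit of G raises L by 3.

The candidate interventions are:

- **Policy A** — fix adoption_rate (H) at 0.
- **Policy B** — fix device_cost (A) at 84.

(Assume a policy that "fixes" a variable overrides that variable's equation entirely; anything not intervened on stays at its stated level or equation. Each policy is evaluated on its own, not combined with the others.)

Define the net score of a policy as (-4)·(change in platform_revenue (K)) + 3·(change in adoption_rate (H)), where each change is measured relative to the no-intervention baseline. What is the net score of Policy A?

Baseline:
  A = 115
  H = 161 + 115 = 276
  K = 213 + 6·115 + 276 = 1179
Policy A (H := 0):
  A = 115
  H = 0
  K = 213 + 6·115 + 0 = 903
ΔK = 903 − 1179 = -276; ΔH = 0 − 276 = -276
Score = (-4)·(-276) + 3·(-276) = 276

276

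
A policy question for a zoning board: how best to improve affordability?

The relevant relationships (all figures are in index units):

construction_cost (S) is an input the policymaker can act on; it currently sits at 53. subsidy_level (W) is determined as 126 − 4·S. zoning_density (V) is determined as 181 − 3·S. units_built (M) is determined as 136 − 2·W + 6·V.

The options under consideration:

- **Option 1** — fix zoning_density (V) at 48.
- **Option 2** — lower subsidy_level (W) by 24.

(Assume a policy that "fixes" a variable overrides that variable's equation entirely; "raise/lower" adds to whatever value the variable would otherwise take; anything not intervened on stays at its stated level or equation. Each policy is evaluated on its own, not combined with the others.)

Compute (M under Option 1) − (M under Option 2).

108

Option 1 (V := 48):
  S = 53
  W = 126 − 4·53 = -86
  V = 48
  M = 136 − 2·(-86) + 6·48 = 596
Option 2 (W − 24):
  S = 53
  W = 126 − 4·53 (−24 from intervention) = -110
  V = 181 − 3·53 = 22
  M = 136 − 2·(-110) + 6·22 = 488
M: 596 − 488 = 108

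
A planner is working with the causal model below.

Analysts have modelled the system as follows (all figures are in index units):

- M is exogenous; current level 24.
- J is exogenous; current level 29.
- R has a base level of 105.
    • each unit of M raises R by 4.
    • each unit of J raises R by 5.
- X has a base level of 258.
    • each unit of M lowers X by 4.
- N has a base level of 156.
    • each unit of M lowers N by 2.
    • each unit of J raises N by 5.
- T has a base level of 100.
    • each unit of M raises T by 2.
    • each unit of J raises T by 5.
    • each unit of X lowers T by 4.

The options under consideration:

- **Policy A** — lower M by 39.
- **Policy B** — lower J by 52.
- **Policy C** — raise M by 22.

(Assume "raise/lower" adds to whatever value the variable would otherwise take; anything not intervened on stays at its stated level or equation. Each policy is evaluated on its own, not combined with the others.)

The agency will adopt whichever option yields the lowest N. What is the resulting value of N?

-7

Policy A (M − 39):
  M = 24 − 39 = -15
  J = 29
  N = 156 − 2·(-15) + 5·29 = 331
Policy B (J − 52):
  M = 24
  J = 29 − 52 = -23
  N = 156 − 2·24 + 5·(-23) = -7
Policy C (M + 22):
  M = 24 + 22 = 46
  J = 29
  N = 156 − 2·46 + 5·29 = 209
Comparing — Policy A: N=331, Policy B: N=-7, Policy C: N=209. Lowest is -7 (Policy B).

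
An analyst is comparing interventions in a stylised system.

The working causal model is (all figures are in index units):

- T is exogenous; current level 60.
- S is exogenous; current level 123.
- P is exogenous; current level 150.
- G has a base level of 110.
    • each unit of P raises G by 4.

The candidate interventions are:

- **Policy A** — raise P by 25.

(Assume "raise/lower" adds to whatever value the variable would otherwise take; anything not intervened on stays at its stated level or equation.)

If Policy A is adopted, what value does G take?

810

Policy A (P + 25):
  P = 150 + 25 = 175
  G = 110 + 4·175 = 810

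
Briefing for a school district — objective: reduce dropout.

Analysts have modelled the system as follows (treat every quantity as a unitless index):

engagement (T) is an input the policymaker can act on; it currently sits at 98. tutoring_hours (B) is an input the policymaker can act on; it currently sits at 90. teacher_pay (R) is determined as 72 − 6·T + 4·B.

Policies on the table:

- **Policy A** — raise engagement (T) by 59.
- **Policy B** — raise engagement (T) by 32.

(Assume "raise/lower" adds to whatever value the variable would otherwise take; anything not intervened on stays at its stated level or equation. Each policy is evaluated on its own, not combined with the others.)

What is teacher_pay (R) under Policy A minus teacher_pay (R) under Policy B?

-162

Policy A (T + 59):
  T = 98 + 59 = 157
  B = 90
  R = 72 − 6·157 + 4·90 = -510
Policy B (T + 32):
  T = 98 + 32 = 130
  B = 90
  R = 72 − 6·130 + 4·90 = -348
R: -510 − (-348) = -162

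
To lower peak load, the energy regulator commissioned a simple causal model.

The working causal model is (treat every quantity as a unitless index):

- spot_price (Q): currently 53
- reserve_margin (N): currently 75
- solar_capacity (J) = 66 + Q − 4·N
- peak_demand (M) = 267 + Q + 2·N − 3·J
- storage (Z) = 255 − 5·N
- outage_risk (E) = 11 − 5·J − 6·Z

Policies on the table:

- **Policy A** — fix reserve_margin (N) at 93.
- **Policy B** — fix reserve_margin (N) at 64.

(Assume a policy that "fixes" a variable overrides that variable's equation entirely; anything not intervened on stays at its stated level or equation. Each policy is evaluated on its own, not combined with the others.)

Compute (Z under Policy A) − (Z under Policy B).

Policy A (N := 93):
  N = 93
  Z = 255 − 5·93 = -210
Policy B (N := 64):
  N = 64
  Z = 255 − 5·64 = -65
Z: -210 − (-65) = -145

-145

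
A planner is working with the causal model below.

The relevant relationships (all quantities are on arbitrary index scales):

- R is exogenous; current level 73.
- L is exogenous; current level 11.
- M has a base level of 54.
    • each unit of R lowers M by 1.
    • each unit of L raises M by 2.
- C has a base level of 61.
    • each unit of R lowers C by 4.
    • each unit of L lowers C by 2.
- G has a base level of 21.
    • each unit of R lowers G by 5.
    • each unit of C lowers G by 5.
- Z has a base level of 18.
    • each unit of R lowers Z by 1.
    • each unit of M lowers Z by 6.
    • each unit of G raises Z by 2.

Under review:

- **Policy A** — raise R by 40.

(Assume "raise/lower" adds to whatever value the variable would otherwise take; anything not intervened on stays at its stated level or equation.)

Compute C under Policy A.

-413

Policy A (R + 40):
  R = 73 + 40 = 113
  L = 11
  C = 61 − 4·113 − 2·11 = -413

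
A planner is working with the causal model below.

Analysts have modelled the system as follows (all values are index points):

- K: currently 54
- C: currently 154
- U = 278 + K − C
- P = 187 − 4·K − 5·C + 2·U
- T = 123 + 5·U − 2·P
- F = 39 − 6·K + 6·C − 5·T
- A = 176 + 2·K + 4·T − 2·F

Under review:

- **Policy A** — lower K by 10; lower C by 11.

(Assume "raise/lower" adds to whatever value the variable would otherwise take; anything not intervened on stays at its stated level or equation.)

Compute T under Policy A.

Policy A (K − 10, C − 11):
  K = 54 − 10 = 44
  C = 154 − 11 = 143
  U = 278 + 44 − 143 = 179
  P = 187 − 4·44 − 5·143 + 2·179 = -346
  T = 123 + 5·179 − 2·(-346) = 1710

1710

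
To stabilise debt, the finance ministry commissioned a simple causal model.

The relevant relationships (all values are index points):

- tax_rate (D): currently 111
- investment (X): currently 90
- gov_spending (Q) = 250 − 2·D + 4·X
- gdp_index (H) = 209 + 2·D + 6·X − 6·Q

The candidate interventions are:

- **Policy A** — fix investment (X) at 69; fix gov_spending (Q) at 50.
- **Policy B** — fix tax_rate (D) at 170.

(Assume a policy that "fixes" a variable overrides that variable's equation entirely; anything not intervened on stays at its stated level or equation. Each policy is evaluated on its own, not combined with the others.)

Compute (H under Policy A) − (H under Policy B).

1076

Policy A (X := 69, Q := 50):
  D = 111
  X = 69
  Q = 50
  H = 209 + 2·111 + 6·69 − 6·50 = 545
Policy B (D := 170):
  D = 170
  X = 90
  Q = 250 − 2·170 + 4·90 = 270
  H = 209 + 2·170 + 6·90 − 6·270 = -531
H: 545 − (-531) = 1076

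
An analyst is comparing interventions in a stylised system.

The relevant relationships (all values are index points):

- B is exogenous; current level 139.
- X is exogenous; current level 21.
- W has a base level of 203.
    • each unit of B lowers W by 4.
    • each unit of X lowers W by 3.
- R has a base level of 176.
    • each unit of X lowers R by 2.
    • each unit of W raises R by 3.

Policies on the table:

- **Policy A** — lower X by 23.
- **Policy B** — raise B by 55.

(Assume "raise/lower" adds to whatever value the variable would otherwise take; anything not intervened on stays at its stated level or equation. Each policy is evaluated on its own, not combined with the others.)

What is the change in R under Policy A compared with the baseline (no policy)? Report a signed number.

253

Baseline:
  B = 139
  X = 21
  W = 203 − 4·139 − 3·21 = -416
  R = 176 − 2·21 + 3·(-416) = -1114
Policy A (X − 23):
  B = 139
  X = 21 − 23 = -2
  W = 203 − 4·139 − 3·(-2) = -347
  R = 176 − 2·(-2) + 3·(-347) = -861
Change in R: -861 − (-1114) = 253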